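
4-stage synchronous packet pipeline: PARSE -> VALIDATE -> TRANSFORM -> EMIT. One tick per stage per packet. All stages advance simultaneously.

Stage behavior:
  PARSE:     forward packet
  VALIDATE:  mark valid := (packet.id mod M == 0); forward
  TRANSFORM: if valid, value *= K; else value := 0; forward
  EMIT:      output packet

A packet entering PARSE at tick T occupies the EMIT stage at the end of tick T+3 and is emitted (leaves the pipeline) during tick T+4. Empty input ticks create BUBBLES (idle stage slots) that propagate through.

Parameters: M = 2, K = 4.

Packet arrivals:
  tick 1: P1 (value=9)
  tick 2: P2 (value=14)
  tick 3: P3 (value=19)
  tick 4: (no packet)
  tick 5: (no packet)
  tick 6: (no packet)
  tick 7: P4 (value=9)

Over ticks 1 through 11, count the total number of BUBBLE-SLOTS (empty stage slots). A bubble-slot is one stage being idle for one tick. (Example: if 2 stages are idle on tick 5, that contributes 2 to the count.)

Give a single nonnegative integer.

Answer: 28

Derivation:
Tick 1: [PARSE:P1(v=9,ok=F), VALIDATE:-, TRANSFORM:-, EMIT:-] out:-; bubbles=3
Tick 2: [PARSE:P2(v=14,ok=F), VALIDATE:P1(v=9,ok=F), TRANSFORM:-, EMIT:-] out:-; bubbles=2
Tick 3: [PARSE:P3(v=19,ok=F), VALIDATE:P2(v=14,ok=T), TRANSFORM:P1(v=0,ok=F), EMIT:-] out:-; bubbles=1
Tick 4: [PARSE:-, VALIDATE:P3(v=19,ok=F), TRANSFORM:P2(v=56,ok=T), EMIT:P1(v=0,ok=F)] out:-; bubbles=1
Tick 5: [PARSE:-, VALIDATE:-, TRANSFORM:P3(v=0,ok=F), EMIT:P2(v=56,ok=T)] out:P1(v=0); bubbles=2
Tick 6: [PARSE:-, VALIDATE:-, TRANSFORM:-, EMIT:P3(v=0,ok=F)] out:P2(v=56); bubbles=3
Tick 7: [PARSE:P4(v=9,ok=F), VALIDATE:-, TRANSFORM:-, EMIT:-] out:P3(v=0); bubbles=3
Tick 8: [PARSE:-, VALIDATE:P4(v=9,ok=T), TRANSFORM:-, EMIT:-] out:-; bubbles=3
Tick 9: [PARSE:-, VALIDATE:-, TRANSFORM:P4(v=36,ok=T), EMIT:-] out:-; bubbles=3
Tick 10: [PARSE:-, VALIDATE:-, TRANSFORM:-, EMIT:P4(v=36,ok=T)] out:-; bubbles=3
Tick 11: [PARSE:-, VALIDATE:-, TRANSFORM:-, EMIT:-] out:P4(v=36); bubbles=4
Total bubble-slots: 28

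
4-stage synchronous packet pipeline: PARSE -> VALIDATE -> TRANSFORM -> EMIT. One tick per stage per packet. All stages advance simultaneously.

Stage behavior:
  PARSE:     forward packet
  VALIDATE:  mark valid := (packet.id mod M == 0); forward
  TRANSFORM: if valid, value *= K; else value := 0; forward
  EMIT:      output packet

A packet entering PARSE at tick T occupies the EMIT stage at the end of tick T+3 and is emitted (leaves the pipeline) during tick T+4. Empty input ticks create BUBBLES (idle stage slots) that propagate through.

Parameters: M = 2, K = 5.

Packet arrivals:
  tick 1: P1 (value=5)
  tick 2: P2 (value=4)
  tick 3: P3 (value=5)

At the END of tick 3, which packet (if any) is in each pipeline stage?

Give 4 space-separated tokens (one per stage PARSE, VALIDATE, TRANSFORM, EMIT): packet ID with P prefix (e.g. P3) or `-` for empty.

Answer: P3 P2 P1 -

Derivation:
Tick 1: [PARSE:P1(v=5,ok=F), VALIDATE:-, TRANSFORM:-, EMIT:-] out:-; in:P1
Tick 2: [PARSE:P2(v=4,ok=F), VALIDATE:P1(v=5,ok=F), TRANSFORM:-, EMIT:-] out:-; in:P2
Tick 3: [PARSE:P3(v=5,ok=F), VALIDATE:P2(v=4,ok=T), TRANSFORM:P1(v=0,ok=F), EMIT:-] out:-; in:P3
At end of tick 3: ['P3', 'P2', 'P1', '-']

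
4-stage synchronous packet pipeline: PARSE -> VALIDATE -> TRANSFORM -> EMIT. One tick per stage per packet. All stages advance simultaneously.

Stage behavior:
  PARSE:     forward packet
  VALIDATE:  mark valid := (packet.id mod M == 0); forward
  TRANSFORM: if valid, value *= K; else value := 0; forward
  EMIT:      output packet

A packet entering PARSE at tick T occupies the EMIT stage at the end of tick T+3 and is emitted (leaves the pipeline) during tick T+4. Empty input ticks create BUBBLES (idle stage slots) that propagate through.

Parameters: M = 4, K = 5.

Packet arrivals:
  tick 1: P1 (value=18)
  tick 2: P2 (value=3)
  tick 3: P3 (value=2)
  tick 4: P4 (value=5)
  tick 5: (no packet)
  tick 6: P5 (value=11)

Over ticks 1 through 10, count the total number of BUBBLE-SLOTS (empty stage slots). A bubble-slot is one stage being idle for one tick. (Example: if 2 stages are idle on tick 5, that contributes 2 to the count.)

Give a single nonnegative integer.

Answer: 20

Derivation:
Tick 1: [PARSE:P1(v=18,ok=F), VALIDATE:-, TRANSFORM:-, EMIT:-] out:-; bubbles=3
Tick 2: [PARSE:P2(v=3,ok=F), VALIDATE:P1(v=18,ok=F), TRANSFORM:-, EMIT:-] out:-; bubbles=2
Tick 3: [PARSE:P3(v=2,ok=F), VALIDATE:P2(v=3,ok=F), TRANSFORM:P1(v=0,ok=F), EMIT:-] out:-; bubbles=1
Tick 4: [PARSE:P4(v=5,ok=F), VALIDATE:P3(v=2,ok=F), TRANSFORM:P2(v=0,ok=F), EMIT:P1(v=0,ok=F)] out:-; bubbles=0
Tick 5: [PARSE:-, VALIDATE:P4(v=5,ok=T), TRANSFORM:P3(v=0,ok=F), EMIT:P2(v=0,ok=F)] out:P1(v=0); bubbles=1
Tick 6: [PARSE:P5(v=11,ok=F), VALIDATE:-, TRANSFORM:P4(v=25,ok=T), EMIT:P3(v=0,ok=F)] out:P2(v=0); bubbles=1
Tick 7: [PARSE:-, VALIDATE:P5(v=11,ok=F), TRANSFORM:-, EMIT:P4(v=25,ok=T)] out:P3(v=0); bubbles=2
Tick 8: [PARSE:-, VALIDATE:-, TRANSFORM:P5(v=0,ok=F), EMIT:-] out:P4(v=25); bubbles=3
Tick 9: [PARSE:-, VALIDATE:-, TRANSFORM:-, EMIT:P5(v=0,ok=F)] out:-; bubbles=3
Tick 10: [PARSE:-, VALIDATE:-, TRANSFORM:-, EMIT:-] out:P5(v=0); bubbles=4
Total bubble-slots: 20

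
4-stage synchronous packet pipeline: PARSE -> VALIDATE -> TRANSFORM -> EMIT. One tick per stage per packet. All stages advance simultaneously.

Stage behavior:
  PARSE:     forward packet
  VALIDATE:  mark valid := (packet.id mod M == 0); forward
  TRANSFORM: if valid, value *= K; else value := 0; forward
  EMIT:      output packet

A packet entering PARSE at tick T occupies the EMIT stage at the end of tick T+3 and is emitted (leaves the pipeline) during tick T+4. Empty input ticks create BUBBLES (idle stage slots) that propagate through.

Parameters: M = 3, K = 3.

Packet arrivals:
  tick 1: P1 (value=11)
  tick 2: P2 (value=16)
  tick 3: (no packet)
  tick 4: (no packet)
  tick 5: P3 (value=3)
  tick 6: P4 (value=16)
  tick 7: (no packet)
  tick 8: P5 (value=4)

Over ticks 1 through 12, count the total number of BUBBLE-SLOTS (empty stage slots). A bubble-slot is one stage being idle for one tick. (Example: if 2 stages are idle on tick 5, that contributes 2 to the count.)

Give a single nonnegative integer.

Answer: 28

Derivation:
Tick 1: [PARSE:P1(v=11,ok=F), VALIDATE:-, TRANSFORM:-, EMIT:-] out:-; bubbles=3
Tick 2: [PARSE:P2(v=16,ok=F), VALIDATE:P1(v=11,ok=F), TRANSFORM:-, EMIT:-] out:-; bubbles=2
Tick 3: [PARSE:-, VALIDATE:P2(v=16,ok=F), TRANSFORM:P1(v=0,ok=F), EMIT:-] out:-; bubbles=2
Tick 4: [PARSE:-, VALIDATE:-, TRANSFORM:P2(v=0,ok=F), EMIT:P1(v=0,ok=F)] out:-; bubbles=2
Tick 5: [PARSE:P3(v=3,ok=F), VALIDATE:-, TRANSFORM:-, EMIT:P2(v=0,ok=F)] out:P1(v=0); bubbles=2
Tick 6: [PARSE:P4(v=16,ok=F), VALIDATE:P3(v=3,ok=T), TRANSFORM:-, EMIT:-] out:P2(v=0); bubbles=2
Tick 7: [PARSE:-, VALIDATE:P4(v=16,ok=F), TRANSFORM:P3(v=9,ok=T), EMIT:-] out:-; bubbles=2
Tick 8: [PARSE:P5(v=4,ok=F), VALIDATE:-, TRANSFORM:P4(v=0,ok=F), EMIT:P3(v=9,ok=T)] out:-; bubbles=1
Tick 9: [PARSE:-, VALIDATE:P5(v=4,ok=F), TRANSFORM:-, EMIT:P4(v=0,ok=F)] out:P3(v=9); bubbles=2
Tick 10: [PARSE:-, VALIDATE:-, TRANSFORM:P5(v=0,ok=F), EMIT:-] out:P4(v=0); bubbles=3
Tick 11: [PARSE:-, VALIDATE:-, TRANSFORM:-, EMIT:P5(v=0,ok=F)] out:-; bubbles=3
Tick 12: [PARSE:-, VALIDATE:-, TRANSFORM:-, EMIT:-] out:P5(v=0); bubbles=4
Total bubble-slots: 28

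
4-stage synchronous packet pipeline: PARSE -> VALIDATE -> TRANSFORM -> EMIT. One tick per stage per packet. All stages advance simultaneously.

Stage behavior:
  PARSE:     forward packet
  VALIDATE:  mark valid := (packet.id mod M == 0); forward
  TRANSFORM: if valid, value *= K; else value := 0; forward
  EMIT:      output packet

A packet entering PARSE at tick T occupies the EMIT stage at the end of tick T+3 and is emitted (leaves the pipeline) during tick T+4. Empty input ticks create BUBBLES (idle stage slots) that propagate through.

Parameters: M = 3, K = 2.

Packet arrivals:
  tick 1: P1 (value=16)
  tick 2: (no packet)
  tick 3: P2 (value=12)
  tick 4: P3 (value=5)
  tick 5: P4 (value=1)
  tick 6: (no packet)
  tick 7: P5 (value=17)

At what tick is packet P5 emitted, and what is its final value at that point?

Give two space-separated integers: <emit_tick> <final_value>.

Answer: 11 0

Derivation:
Tick 1: [PARSE:P1(v=16,ok=F), VALIDATE:-, TRANSFORM:-, EMIT:-] out:-; in:P1
Tick 2: [PARSE:-, VALIDATE:P1(v=16,ok=F), TRANSFORM:-, EMIT:-] out:-; in:-
Tick 3: [PARSE:P2(v=12,ok=F), VALIDATE:-, TRANSFORM:P1(v=0,ok=F), EMIT:-] out:-; in:P2
Tick 4: [PARSE:P3(v=5,ok=F), VALIDATE:P2(v=12,ok=F), TRANSFORM:-, EMIT:P1(v=0,ok=F)] out:-; in:P3
Tick 5: [PARSE:P4(v=1,ok=F), VALIDATE:P3(v=5,ok=T), TRANSFORM:P2(v=0,ok=F), EMIT:-] out:P1(v=0); in:P4
Tick 6: [PARSE:-, VALIDATE:P4(v=1,ok=F), TRANSFORM:P3(v=10,ok=T), EMIT:P2(v=0,ok=F)] out:-; in:-
Tick 7: [PARSE:P5(v=17,ok=F), VALIDATE:-, TRANSFORM:P4(v=0,ok=F), EMIT:P3(v=10,ok=T)] out:P2(v=0); in:P5
Tick 8: [PARSE:-, VALIDATE:P5(v=17,ok=F), TRANSFORM:-, EMIT:P4(v=0,ok=F)] out:P3(v=10); in:-
Tick 9: [PARSE:-, VALIDATE:-, TRANSFORM:P5(v=0,ok=F), EMIT:-] out:P4(v=0); in:-
Tick 10: [PARSE:-, VALIDATE:-, TRANSFORM:-, EMIT:P5(v=0,ok=F)] out:-; in:-
Tick 11: [PARSE:-, VALIDATE:-, TRANSFORM:-, EMIT:-] out:P5(v=0); in:-
P5: arrives tick 7, valid=False (id=5, id%3=2), emit tick 11, final value 0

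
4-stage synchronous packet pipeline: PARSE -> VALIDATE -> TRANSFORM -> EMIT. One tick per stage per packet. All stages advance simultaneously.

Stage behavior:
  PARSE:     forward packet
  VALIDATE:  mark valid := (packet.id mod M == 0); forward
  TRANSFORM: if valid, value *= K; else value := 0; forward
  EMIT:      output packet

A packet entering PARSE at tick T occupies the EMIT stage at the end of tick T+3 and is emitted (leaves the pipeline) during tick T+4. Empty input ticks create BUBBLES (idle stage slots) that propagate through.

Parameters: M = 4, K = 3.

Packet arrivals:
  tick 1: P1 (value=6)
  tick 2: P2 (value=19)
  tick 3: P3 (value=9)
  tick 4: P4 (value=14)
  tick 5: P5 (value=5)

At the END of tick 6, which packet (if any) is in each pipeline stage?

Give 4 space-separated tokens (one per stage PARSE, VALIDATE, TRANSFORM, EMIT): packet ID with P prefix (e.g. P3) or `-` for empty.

Answer: - P5 P4 P3

Derivation:
Tick 1: [PARSE:P1(v=6,ok=F), VALIDATE:-, TRANSFORM:-, EMIT:-] out:-; in:P1
Tick 2: [PARSE:P2(v=19,ok=F), VALIDATE:P1(v=6,ok=F), TRANSFORM:-, EMIT:-] out:-; in:P2
Tick 3: [PARSE:P3(v=9,ok=F), VALIDATE:P2(v=19,ok=F), TRANSFORM:P1(v=0,ok=F), EMIT:-] out:-; in:P3
Tick 4: [PARSE:P4(v=14,ok=F), VALIDATE:P3(v=9,ok=F), TRANSFORM:P2(v=0,ok=F), EMIT:P1(v=0,ok=F)] out:-; in:P4
Tick 5: [PARSE:P5(v=5,ok=F), VALIDATE:P4(v=14,ok=T), TRANSFORM:P3(v=0,ok=F), EMIT:P2(v=0,ok=F)] out:P1(v=0); in:P5
Tick 6: [PARSE:-, VALIDATE:P5(v=5,ok=F), TRANSFORM:P4(v=42,ok=T), EMIT:P3(v=0,ok=F)] out:P2(v=0); in:-
At end of tick 6: ['-', 'P5', 'P4', 'P3']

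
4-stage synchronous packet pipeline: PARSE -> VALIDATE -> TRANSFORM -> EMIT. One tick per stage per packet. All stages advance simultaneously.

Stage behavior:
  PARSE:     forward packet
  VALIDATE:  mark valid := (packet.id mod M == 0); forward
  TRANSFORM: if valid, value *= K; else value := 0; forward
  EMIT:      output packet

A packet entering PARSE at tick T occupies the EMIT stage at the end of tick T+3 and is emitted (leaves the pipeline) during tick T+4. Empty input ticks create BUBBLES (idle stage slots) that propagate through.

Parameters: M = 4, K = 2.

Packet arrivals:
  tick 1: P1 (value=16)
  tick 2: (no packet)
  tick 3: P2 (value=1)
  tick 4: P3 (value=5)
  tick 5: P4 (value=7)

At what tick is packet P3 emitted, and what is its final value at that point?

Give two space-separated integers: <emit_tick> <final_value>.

Tick 1: [PARSE:P1(v=16,ok=F), VALIDATE:-, TRANSFORM:-, EMIT:-] out:-; in:P1
Tick 2: [PARSE:-, VALIDATE:P1(v=16,ok=F), TRANSFORM:-, EMIT:-] out:-; in:-
Tick 3: [PARSE:P2(v=1,ok=F), VALIDATE:-, TRANSFORM:P1(v=0,ok=F), EMIT:-] out:-; in:P2
Tick 4: [PARSE:P3(v=5,ok=F), VALIDATE:P2(v=1,ok=F), TRANSFORM:-, EMIT:P1(v=0,ok=F)] out:-; in:P3
Tick 5: [PARSE:P4(v=7,ok=F), VALIDATE:P3(v=5,ok=F), TRANSFORM:P2(v=0,ok=F), EMIT:-] out:P1(v=0); in:P4
Tick 6: [PARSE:-, VALIDATE:P4(v=7,ok=T), TRANSFORM:P3(v=0,ok=F), EMIT:P2(v=0,ok=F)] out:-; in:-
Tick 7: [PARSE:-, VALIDATE:-, TRANSFORM:P4(v=14,ok=T), EMIT:P3(v=0,ok=F)] out:P2(v=0); in:-
Tick 8: [PARSE:-, VALIDATE:-, TRANSFORM:-, EMIT:P4(v=14,ok=T)] out:P3(v=0); in:-
Tick 9: [PARSE:-, VALIDATE:-, TRANSFORM:-, EMIT:-] out:P4(v=14); in:-
P3: arrives tick 4, valid=False (id=3, id%4=3), emit tick 8, final value 0

Answer: 8 0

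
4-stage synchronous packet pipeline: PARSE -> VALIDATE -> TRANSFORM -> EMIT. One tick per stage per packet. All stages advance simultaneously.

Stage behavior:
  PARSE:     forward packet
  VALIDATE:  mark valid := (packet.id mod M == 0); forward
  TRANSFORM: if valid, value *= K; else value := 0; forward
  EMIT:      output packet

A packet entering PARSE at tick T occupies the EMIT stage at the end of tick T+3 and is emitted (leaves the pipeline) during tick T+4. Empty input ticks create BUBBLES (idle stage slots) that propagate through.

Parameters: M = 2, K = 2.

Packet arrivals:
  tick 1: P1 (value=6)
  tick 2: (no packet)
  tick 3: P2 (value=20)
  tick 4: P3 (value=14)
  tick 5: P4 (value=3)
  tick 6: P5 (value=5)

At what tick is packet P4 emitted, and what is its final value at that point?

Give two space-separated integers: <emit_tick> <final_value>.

Answer: 9 6

Derivation:
Tick 1: [PARSE:P1(v=6,ok=F), VALIDATE:-, TRANSFORM:-, EMIT:-] out:-; in:P1
Tick 2: [PARSE:-, VALIDATE:P1(v=6,ok=F), TRANSFORM:-, EMIT:-] out:-; in:-
Tick 3: [PARSE:P2(v=20,ok=F), VALIDATE:-, TRANSFORM:P1(v=0,ok=F), EMIT:-] out:-; in:P2
Tick 4: [PARSE:P3(v=14,ok=F), VALIDATE:P2(v=20,ok=T), TRANSFORM:-, EMIT:P1(v=0,ok=F)] out:-; in:P3
Tick 5: [PARSE:P4(v=3,ok=F), VALIDATE:P3(v=14,ok=F), TRANSFORM:P2(v=40,ok=T), EMIT:-] out:P1(v=0); in:P4
Tick 6: [PARSE:P5(v=5,ok=F), VALIDATE:P4(v=3,ok=T), TRANSFORM:P3(v=0,ok=F), EMIT:P2(v=40,ok=T)] out:-; in:P5
Tick 7: [PARSE:-, VALIDATE:P5(v=5,ok=F), TRANSFORM:P4(v=6,ok=T), EMIT:P3(v=0,ok=F)] out:P2(v=40); in:-
Tick 8: [PARSE:-, VALIDATE:-, TRANSFORM:P5(v=0,ok=F), EMIT:P4(v=6,ok=T)] out:P3(v=0); in:-
Tick 9: [PARSE:-, VALIDATE:-, TRANSFORM:-, EMIT:P5(v=0,ok=F)] out:P4(v=6); in:-
Tick 10: [PARSE:-, VALIDATE:-, TRANSFORM:-, EMIT:-] out:P5(v=0); in:-
P4: arrives tick 5, valid=True (id=4, id%2=0), emit tick 9, final value 6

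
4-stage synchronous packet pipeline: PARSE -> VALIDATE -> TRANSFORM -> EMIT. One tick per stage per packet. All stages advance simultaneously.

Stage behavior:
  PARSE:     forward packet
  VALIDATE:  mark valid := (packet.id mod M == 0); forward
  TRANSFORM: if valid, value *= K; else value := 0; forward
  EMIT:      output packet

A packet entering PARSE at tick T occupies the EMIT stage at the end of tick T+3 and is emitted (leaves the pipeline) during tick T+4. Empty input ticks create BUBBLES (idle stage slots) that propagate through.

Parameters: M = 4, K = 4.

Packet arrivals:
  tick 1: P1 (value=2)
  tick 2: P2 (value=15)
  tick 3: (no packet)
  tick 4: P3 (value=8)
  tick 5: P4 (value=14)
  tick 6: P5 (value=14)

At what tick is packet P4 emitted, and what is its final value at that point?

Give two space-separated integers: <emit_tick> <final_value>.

Answer: 9 56

Derivation:
Tick 1: [PARSE:P1(v=2,ok=F), VALIDATE:-, TRANSFORM:-, EMIT:-] out:-; in:P1
Tick 2: [PARSE:P2(v=15,ok=F), VALIDATE:P1(v=2,ok=F), TRANSFORM:-, EMIT:-] out:-; in:P2
Tick 3: [PARSE:-, VALIDATE:P2(v=15,ok=F), TRANSFORM:P1(v=0,ok=F), EMIT:-] out:-; in:-
Tick 4: [PARSE:P3(v=8,ok=F), VALIDATE:-, TRANSFORM:P2(v=0,ok=F), EMIT:P1(v=0,ok=F)] out:-; in:P3
Tick 5: [PARSE:P4(v=14,ok=F), VALIDATE:P3(v=8,ok=F), TRANSFORM:-, EMIT:P2(v=0,ok=F)] out:P1(v=0); in:P4
Tick 6: [PARSE:P5(v=14,ok=F), VALIDATE:P4(v=14,ok=T), TRANSFORM:P3(v=0,ok=F), EMIT:-] out:P2(v=0); in:P5
Tick 7: [PARSE:-, VALIDATE:P5(v=14,ok=F), TRANSFORM:P4(v=56,ok=T), EMIT:P3(v=0,ok=F)] out:-; in:-
Tick 8: [PARSE:-, VALIDATE:-, TRANSFORM:P5(v=0,ok=F), EMIT:P4(v=56,ok=T)] out:P3(v=0); in:-
Tick 9: [PARSE:-, VALIDATE:-, TRANSFORM:-, EMIT:P5(v=0,ok=F)] out:P4(v=56); in:-
Tick 10: [PARSE:-, VALIDATE:-, TRANSFORM:-, EMIT:-] out:P5(v=0); in:-
P4: arrives tick 5, valid=True (id=4, id%4=0), emit tick 9, final value 56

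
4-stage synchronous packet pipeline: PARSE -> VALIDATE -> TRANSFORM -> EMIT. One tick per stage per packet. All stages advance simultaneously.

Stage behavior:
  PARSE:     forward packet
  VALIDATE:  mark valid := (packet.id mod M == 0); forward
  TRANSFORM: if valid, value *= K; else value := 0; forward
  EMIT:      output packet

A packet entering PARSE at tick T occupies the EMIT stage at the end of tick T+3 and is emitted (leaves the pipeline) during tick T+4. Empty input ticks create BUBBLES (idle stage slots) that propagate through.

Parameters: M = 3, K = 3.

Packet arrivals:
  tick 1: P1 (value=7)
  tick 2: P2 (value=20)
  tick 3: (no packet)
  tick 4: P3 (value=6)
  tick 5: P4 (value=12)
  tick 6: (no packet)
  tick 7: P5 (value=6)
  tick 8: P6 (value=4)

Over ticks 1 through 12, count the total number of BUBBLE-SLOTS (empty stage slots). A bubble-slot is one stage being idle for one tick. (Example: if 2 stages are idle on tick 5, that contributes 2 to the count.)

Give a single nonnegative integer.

Answer: 24

Derivation:
Tick 1: [PARSE:P1(v=7,ok=F), VALIDATE:-, TRANSFORM:-, EMIT:-] out:-; bubbles=3
Tick 2: [PARSE:P2(v=20,ok=F), VALIDATE:P1(v=7,ok=F), TRANSFORM:-, EMIT:-] out:-; bubbles=2
Tick 3: [PARSE:-, VALIDATE:P2(v=20,ok=F), TRANSFORM:P1(v=0,ok=F), EMIT:-] out:-; bubbles=2
Tick 4: [PARSE:P3(v=6,ok=F), VALIDATE:-, TRANSFORM:P2(v=0,ok=F), EMIT:P1(v=0,ok=F)] out:-; bubbles=1
Tick 5: [PARSE:P4(v=12,ok=F), VALIDATE:P3(v=6,ok=T), TRANSFORM:-, EMIT:P2(v=0,ok=F)] out:P1(v=0); bubbles=1
Tick 6: [PARSE:-, VALIDATE:P4(v=12,ok=F), TRANSFORM:P3(v=18,ok=T), EMIT:-] out:P2(v=0); bubbles=2
Tick 7: [PARSE:P5(v=6,ok=F), VALIDATE:-, TRANSFORM:P4(v=0,ok=F), EMIT:P3(v=18,ok=T)] out:-; bubbles=1
Tick 8: [PARSE:P6(v=4,ok=F), VALIDATE:P5(v=6,ok=F), TRANSFORM:-, EMIT:P4(v=0,ok=F)] out:P3(v=18); bubbles=1
Tick 9: [PARSE:-, VALIDATE:P6(v=4,ok=T), TRANSFORM:P5(v=0,ok=F), EMIT:-] out:P4(v=0); bubbles=2
Tick 10: [PARSE:-, VALIDATE:-, TRANSFORM:P6(v=12,ok=T), EMIT:P5(v=0,ok=F)] out:-; bubbles=2
Tick 11: [PARSE:-, VALIDATE:-, TRANSFORM:-, EMIT:P6(v=12,ok=T)] out:P5(v=0); bubbles=3
Tick 12: [PARSE:-, VALIDATE:-, TRANSFORM:-, EMIT:-] out:P6(v=12); bubbles=4
Total bubble-slots: 24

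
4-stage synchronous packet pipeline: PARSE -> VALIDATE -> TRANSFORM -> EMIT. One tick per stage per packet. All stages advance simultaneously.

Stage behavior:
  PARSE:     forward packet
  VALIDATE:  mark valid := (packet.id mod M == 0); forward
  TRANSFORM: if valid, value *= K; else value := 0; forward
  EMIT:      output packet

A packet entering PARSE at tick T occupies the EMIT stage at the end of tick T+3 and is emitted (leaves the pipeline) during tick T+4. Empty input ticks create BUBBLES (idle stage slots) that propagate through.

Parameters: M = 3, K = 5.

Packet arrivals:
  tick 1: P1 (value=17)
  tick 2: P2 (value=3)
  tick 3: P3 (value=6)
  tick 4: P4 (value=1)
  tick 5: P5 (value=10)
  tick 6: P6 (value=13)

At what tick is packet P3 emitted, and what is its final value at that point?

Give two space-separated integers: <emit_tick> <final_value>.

Tick 1: [PARSE:P1(v=17,ok=F), VALIDATE:-, TRANSFORM:-, EMIT:-] out:-; in:P1
Tick 2: [PARSE:P2(v=3,ok=F), VALIDATE:P1(v=17,ok=F), TRANSFORM:-, EMIT:-] out:-; in:P2
Tick 3: [PARSE:P3(v=6,ok=F), VALIDATE:P2(v=3,ok=F), TRANSFORM:P1(v=0,ok=F), EMIT:-] out:-; in:P3
Tick 4: [PARSE:P4(v=1,ok=F), VALIDATE:P3(v=6,ok=T), TRANSFORM:P2(v=0,ok=F), EMIT:P1(v=0,ok=F)] out:-; in:P4
Tick 5: [PARSE:P5(v=10,ok=F), VALIDATE:P4(v=1,ok=F), TRANSFORM:P3(v=30,ok=T), EMIT:P2(v=0,ok=F)] out:P1(v=0); in:P5
Tick 6: [PARSE:P6(v=13,ok=F), VALIDATE:P5(v=10,ok=F), TRANSFORM:P4(v=0,ok=F), EMIT:P3(v=30,ok=T)] out:P2(v=0); in:P6
Tick 7: [PARSE:-, VALIDATE:P6(v=13,ok=T), TRANSFORM:P5(v=0,ok=F), EMIT:P4(v=0,ok=F)] out:P3(v=30); in:-
Tick 8: [PARSE:-, VALIDATE:-, TRANSFORM:P6(v=65,ok=T), EMIT:P5(v=0,ok=F)] out:P4(v=0); in:-
Tick 9: [PARSE:-, VALIDATE:-, TRANSFORM:-, EMIT:P6(v=65,ok=T)] out:P5(v=0); in:-
Tick 10: [PARSE:-, VALIDATE:-, TRANSFORM:-, EMIT:-] out:P6(v=65); in:-
P3: arrives tick 3, valid=True (id=3, id%3=0), emit tick 7, final value 30

Answer: 7 30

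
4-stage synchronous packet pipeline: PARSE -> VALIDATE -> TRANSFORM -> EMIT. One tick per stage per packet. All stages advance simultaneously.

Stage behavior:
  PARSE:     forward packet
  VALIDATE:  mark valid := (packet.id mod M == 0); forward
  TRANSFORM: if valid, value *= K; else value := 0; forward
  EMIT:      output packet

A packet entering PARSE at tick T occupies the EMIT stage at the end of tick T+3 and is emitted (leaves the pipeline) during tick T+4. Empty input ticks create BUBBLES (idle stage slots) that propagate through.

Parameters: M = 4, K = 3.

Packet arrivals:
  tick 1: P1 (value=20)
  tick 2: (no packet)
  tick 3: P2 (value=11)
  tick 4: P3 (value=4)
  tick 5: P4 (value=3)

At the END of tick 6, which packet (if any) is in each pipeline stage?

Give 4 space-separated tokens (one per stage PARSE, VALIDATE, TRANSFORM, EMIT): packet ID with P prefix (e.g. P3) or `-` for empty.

Tick 1: [PARSE:P1(v=20,ok=F), VALIDATE:-, TRANSFORM:-, EMIT:-] out:-; in:P1
Tick 2: [PARSE:-, VALIDATE:P1(v=20,ok=F), TRANSFORM:-, EMIT:-] out:-; in:-
Tick 3: [PARSE:P2(v=11,ok=F), VALIDATE:-, TRANSFORM:P1(v=0,ok=F), EMIT:-] out:-; in:P2
Tick 4: [PARSE:P3(v=4,ok=F), VALIDATE:P2(v=11,ok=F), TRANSFORM:-, EMIT:P1(v=0,ok=F)] out:-; in:P3
Tick 5: [PARSE:P4(v=3,ok=F), VALIDATE:P3(v=4,ok=F), TRANSFORM:P2(v=0,ok=F), EMIT:-] out:P1(v=0); in:P4
Tick 6: [PARSE:-, VALIDATE:P4(v=3,ok=T), TRANSFORM:P3(v=0,ok=F), EMIT:P2(v=0,ok=F)] out:-; in:-
At end of tick 6: ['-', 'P4', 'P3', 'P2']

Answer: - P4 P3 P2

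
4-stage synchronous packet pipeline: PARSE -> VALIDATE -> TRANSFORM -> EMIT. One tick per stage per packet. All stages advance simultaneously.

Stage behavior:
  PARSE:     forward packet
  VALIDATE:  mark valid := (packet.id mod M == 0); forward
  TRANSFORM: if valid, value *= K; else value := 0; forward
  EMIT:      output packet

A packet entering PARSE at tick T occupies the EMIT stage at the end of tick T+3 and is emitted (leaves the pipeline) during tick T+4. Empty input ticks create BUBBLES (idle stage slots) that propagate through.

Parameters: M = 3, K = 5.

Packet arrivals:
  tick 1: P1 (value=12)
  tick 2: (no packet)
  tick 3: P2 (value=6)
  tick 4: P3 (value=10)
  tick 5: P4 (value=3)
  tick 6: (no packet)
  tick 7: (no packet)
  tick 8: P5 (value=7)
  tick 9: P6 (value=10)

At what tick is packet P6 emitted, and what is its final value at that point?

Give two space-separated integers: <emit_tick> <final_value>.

Answer: 13 50

Derivation:
Tick 1: [PARSE:P1(v=12,ok=F), VALIDATE:-, TRANSFORM:-, EMIT:-] out:-; in:P1
Tick 2: [PARSE:-, VALIDATE:P1(v=12,ok=F), TRANSFORM:-, EMIT:-] out:-; in:-
Tick 3: [PARSE:P2(v=6,ok=F), VALIDATE:-, TRANSFORM:P1(v=0,ok=F), EMIT:-] out:-; in:P2
Tick 4: [PARSE:P3(v=10,ok=F), VALIDATE:P2(v=6,ok=F), TRANSFORM:-, EMIT:P1(v=0,ok=F)] out:-; in:P3
Tick 5: [PARSE:P4(v=3,ok=F), VALIDATE:P3(v=10,ok=T), TRANSFORM:P2(v=0,ok=F), EMIT:-] out:P1(v=0); in:P4
Tick 6: [PARSE:-, VALIDATE:P4(v=3,ok=F), TRANSFORM:P3(v=50,ok=T), EMIT:P2(v=0,ok=F)] out:-; in:-
Tick 7: [PARSE:-, VALIDATE:-, TRANSFORM:P4(v=0,ok=F), EMIT:P3(v=50,ok=T)] out:P2(v=0); in:-
Tick 8: [PARSE:P5(v=7,ok=F), VALIDATE:-, TRANSFORM:-, EMIT:P4(v=0,ok=F)] out:P3(v=50); in:P5
Tick 9: [PARSE:P6(v=10,ok=F), VALIDATE:P5(v=7,ok=F), TRANSFORM:-, EMIT:-] out:P4(v=0); in:P6
Tick 10: [PARSE:-, VALIDATE:P6(v=10,ok=T), TRANSFORM:P5(v=0,ok=F), EMIT:-] out:-; in:-
Tick 11: [PARSE:-, VALIDATE:-, TRANSFORM:P6(v=50,ok=T), EMIT:P5(v=0,ok=F)] out:-; in:-
Tick 12: [PARSE:-, VALIDATE:-, TRANSFORM:-, EMIT:P6(v=50,ok=T)] out:P5(v=0); in:-
Tick 13: [PARSE:-, VALIDATE:-, TRANSFORM:-, EMIT:-] out:P6(v=50); in:-
P6: arrives tick 9, valid=True (id=6, id%3=0), emit tick 13, final value 50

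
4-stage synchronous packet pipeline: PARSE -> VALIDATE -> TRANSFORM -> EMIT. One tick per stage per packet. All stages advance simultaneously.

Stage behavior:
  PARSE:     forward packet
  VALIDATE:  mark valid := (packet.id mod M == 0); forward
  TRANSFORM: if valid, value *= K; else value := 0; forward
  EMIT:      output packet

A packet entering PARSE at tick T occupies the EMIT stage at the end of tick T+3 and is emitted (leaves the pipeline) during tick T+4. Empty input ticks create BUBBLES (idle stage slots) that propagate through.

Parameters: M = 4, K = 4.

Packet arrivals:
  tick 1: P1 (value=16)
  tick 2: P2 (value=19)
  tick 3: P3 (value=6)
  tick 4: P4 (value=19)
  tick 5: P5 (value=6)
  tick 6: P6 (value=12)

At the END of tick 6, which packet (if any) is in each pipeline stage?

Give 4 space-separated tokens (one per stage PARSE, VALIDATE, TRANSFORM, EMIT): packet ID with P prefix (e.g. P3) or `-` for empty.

Answer: P6 P5 P4 P3

Derivation:
Tick 1: [PARSE:P1(v=16,ok=F), VALIDATE:-, TRANSFORM:-, EMIT:-] out:-; in:P1
Tick 2: [PARSE:P2(v=19,ok=F), VALIDATE:P1(v=16,ok=F), TRANSFORM:-, EMIT:-] out:-; in:P2
Tick 3: [PARSE:P3(v=6,ok=F), VALIDATE:P2(v=19,ok=F), TRANSFORM:P1(v=0,ok=F), EMIT:-] out:-; in:P3
Tick 4: [PARSE:P4(v=19,ok=F), VALIDATE:P3(v=6,ok=F), TRANSFORM:P2(v=0,ok=F), EMIT:P1(v=0,ok=F)] out:-; in:P4
Tick 5: [PARSE:P5(v=6,ok=F), VALIDATE:P4(v=19,ok=T), TRANSFORM:P3(v=0,ok=F), EMIT:P2(v=0,ok=F)] out:P1(v=0); in:P5
Tick 6: [PARSE:P6(v=12,ok=F), VALIDATE:P5(v=6,ok=F), TRANSFORM:P4(v=76,ok=T), EMIT:P3(v=0,ok=F)] out:P2(v=0); in:P6
At end of tick 6: ['P6', 'P5', 'P4', 'P3']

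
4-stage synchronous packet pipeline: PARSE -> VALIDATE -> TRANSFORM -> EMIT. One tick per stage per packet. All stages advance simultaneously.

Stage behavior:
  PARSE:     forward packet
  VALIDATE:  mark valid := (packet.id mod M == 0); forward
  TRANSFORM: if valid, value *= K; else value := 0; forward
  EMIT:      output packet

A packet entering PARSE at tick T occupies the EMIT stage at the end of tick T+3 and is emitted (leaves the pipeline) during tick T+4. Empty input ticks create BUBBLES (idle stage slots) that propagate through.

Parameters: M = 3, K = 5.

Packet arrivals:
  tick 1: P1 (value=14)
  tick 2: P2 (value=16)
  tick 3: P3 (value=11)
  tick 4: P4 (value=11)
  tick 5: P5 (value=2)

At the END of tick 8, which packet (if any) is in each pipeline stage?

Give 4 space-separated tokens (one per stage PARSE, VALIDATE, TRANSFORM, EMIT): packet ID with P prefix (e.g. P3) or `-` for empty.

Tick 1: [PARSE:P1(v=14,ok=F), VALIDATE:-, TRANSFORM:-, EMIT:-] out:-; in:P1
Tick 2: [PARSE:P2(v=16,ok=F), VALIDATE:P1(v=14,ok=F), TRANSFORM:-, EMIT:-] out:-; in:P2
Tick 3: [PARSE:P3(v=11,ok=F), VALIDATE:P2(v=16,ok=F), TRANSFORM:P1(v=0,ok=F), EMIT:-] out:-; in:P3
Tick 4: [PARSE:P4(v=11,ok=F), VALIDATE:P3(v=11,ok=T), TRANSFORM:P2(v=0,ok=F), EMIT:P1(v=0,ok=F)] out:-; in:P4
Tick 5: [PARSE:P5(v=2,ok=F), VALIDATE:P4(v=11,ok=F), TRANSFORM:P3(v=55,ok=T), EMIT:P2(v=0,ok=F)] out:P1(v=0); in:P5
Tick 6: [PARSE:-, VALIDATE:P5(v=2,ok=F), TRANSFORM:P4(v=0,ok=F), EMIT:P3(v=55,ok=T)] out:P2(v=0); in:-
Tick 7: [PARSE:-, VALIDATE:-, TRANSFORM:P5(v=0,ok=F), EMIT:P4(v=0,ok=F)] out:P3(v=55); in:-
Tick 8: [PARSE:-, VALIDATE:-, TRANSFORM:-, EMIT:P5(v=0,ok=F)] out:P4(v=0); in:-
At end of tick 8: ['-', '-', '-', 'P5']

Answer: - - - P5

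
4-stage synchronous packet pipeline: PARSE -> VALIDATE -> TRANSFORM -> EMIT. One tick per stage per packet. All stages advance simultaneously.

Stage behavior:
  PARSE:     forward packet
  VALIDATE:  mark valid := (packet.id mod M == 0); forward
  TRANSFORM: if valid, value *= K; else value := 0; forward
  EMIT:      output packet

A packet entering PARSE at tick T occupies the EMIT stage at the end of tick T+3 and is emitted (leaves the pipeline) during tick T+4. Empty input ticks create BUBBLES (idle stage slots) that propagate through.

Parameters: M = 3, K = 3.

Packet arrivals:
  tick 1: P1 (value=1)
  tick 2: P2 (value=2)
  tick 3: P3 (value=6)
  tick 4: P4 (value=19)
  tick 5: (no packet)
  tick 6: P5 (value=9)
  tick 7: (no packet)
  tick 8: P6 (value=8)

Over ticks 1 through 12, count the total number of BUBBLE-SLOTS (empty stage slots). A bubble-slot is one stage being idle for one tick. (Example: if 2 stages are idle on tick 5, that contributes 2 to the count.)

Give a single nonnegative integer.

Tick 1: [PARSE:P1(v=1,ok=F), VALIDATE:-, TRANSFORM:-, EMIT:-] out:-; bubbles=3
Tick 2: [PARSE:P2(v=2,ok=F), VALIDATE:P1(v=1,ok=F), TRANSFORM:-, EMIT:-] out:-; bubbles=2
Tick 3: [PARSE:P3(v=6,ok=F), VALIDATE:P2(v=2,ok=F), TRANSFORM:P1(v=0,ok=F), EMIT:-] out:-; bubbles=1
Tick 4: [PARSE:P4(v=19,ok=F), VALIDATE:P3(v=6,ok=T), TRANSFORM:P2(v=0,ok=F), EMIT:P1(v=0,ok=F)] out:-; bubbles=0
Tick 5: [PARSE:-, VALIDATE:P4(v=19,ok=F), TRANSFORM:P3(v=18,ok=T), EMIT:P2(v=0,ok=F)] out:P1(v=0); bubbles=1
Tick 6: [PARSE:P5(v=9,ok=F), VALIDATE:-, TRANSFORM:P4(v=0,ok=F), EMIT:P3(v=18,ok=T)] out:P2(v=0); bubbles=1
Tick 7: [PARSE:-, VALIDATE:P5(v=9,ok=F), TRANSFORM:-, EMIT:P4(v=0,ok=F)] out:P3(v=18); bubbles=2
Tick 8: [PARSE:P6(v=8,ok=F), VALIDATE:-, TRANSFORM:P5(v=0,ok=F), EMIT:-] out:P4(v=0); bubbles=2
Tick 9: [PARSE:-, VALIDATE:P6(v=8,ok=T), TRANSFORM:-, EMIT:P5(v=0,ok=F)] out:-; bubbles=2
Tick 10: [PARSE:-, VALIDATE:-, TRANSFORM:P6(v=24,ok=T), EMIT:-] out:P5(v=0); bubbles=3
Tick 11: [PARSE:-, VALIDATE:-, TRANSFORM:-, EMIT:P6(v=24,ok=T)] out:-; bubbles=3
Tick 12: [PARSE:-, VALIDATE:-, TRANSFORM:-, EMIT:-] out:P6(v=24); bubbles=4
Total bubble-slots: 24

Answer: 24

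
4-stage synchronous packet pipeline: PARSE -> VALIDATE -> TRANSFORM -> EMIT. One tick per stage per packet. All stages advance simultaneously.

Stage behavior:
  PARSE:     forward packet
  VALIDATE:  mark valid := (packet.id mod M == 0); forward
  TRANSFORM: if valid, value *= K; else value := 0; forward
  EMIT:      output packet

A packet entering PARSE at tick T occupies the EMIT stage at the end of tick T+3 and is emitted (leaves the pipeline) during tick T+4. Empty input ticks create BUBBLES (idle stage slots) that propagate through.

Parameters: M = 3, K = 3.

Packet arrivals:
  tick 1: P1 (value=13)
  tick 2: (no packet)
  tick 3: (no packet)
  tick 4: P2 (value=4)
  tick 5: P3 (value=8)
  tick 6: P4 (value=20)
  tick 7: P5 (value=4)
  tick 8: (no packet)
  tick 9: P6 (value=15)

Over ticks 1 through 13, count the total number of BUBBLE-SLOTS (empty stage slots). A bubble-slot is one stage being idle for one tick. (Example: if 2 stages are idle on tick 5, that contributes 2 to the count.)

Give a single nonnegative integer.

Tick 1: [PARSE:P1(v=13,ok=F), VALIDATE:-, TRANSFORM:-, EMIT:-] out:-; bubbles=3
Tick 2: [PARSE:-, VALIDATE:P1(v=13,ok=F), TRANSFORM:-, EMIT:-] out:-; bubbles=3
Tick 3: [PARSE:-, VALIDATE:-, TRANSFORM:P1(v=0,ok=F), EMIT:-] out:-; bubbles=3
Tick 4: [PARSE:P2(v=4,ok=F), VALIDATE:-, TRANSFORM:-, EMIT:P1(v=0,ok=F)] out:-; bubbles=2
Tick 5: [PARSE:P3(v=8,ok=F), VALIDATE:P2(v=4,ok=F), TRANSFORM:-, EMIT:-] out:P1(v=0); bubbles=2
Tick 6: [PARSE:P4(v=20,ok=F), VALIDATE:P3(v=8,ok=T), TRANSFORM:P2(v=0,ok=F), EMIT:-] out:-; bubbles=1
Tick 7: [PARSE:P5(v=4,ok=F), VALIDATE:P4(v=20,ok=F), TRANSFORM:P3(v=24,ok=T), EMIT:P2(v=0,ok=F)] out:-; bubbles=0
Tick 8: [PARSE:-, VALIDATE:P5(v=4,ok=F), TRANSFORM:P4(v=0,ok=F), EMIT:P3(v=24,ok=T)] out:P2(v=0); bubbles=1
Tick 9: [PARSE:P6(v=15,ok=F), VALIDATE:-, TRANSFORM:P5(v=0,ok=F), EMIT:P4(v=0,ok=F)] out:P3(v=24); bubbles=1
Tick 10: [PARSE:-, VALIDATE:P6(v=15,ok=T), TRANSFORM:-, EMIT:P5(v=0,ok=F)] out:P4(v=0); bubbles=2
Tick 11: [PARSE:-, VALIDATE:-, TRANSFORM:P6(v=45,ok=T), EMIT:-] out:P5(v=0); bubbles=3
Tick 12: [PARSE:-, VALIDATE:-, TRANSFORM:-, EMIT:P6(v=45,ok=T)] out:-; bubbles=3
Tick 13: [PARSE:-, VALIDATE:-, TRANSFORM:-, EMIT:-] out:P6(v=45); bubbles=4
Total bubble-slots: 28

Answer: 28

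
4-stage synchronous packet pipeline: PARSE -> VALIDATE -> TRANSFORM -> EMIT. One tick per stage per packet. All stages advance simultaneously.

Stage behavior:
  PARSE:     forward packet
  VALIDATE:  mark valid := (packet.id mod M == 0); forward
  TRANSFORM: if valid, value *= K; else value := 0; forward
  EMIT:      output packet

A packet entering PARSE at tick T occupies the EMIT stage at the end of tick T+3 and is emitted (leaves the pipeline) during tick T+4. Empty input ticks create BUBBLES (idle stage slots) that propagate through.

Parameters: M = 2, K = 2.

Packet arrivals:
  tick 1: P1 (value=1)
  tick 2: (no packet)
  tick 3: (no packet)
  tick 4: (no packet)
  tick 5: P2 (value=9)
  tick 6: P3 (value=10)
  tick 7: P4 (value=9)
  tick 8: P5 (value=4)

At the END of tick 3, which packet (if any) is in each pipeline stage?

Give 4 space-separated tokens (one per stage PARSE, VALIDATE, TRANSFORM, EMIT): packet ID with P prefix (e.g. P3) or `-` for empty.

Answer: - - P1 -

Derivation:
Tick 1: [PARSE:P1(v=1,ok=F), VALIDATE:-, TRANSFORM:-, EMIT:-] out:-; in:P1
Tick 2: [PARSE:-, VALIDATE:P1(v=1,ok=F), TRANSFORM:-, EMIT:-] out:-; in:-
Tick 3: [PARSE:-, VALIDATE:-, TRANSFORM:P1(v=0,ok=F), EMIT:-] out:-; in:-
At end of tick 3: ['-', '-', 'P1', '-']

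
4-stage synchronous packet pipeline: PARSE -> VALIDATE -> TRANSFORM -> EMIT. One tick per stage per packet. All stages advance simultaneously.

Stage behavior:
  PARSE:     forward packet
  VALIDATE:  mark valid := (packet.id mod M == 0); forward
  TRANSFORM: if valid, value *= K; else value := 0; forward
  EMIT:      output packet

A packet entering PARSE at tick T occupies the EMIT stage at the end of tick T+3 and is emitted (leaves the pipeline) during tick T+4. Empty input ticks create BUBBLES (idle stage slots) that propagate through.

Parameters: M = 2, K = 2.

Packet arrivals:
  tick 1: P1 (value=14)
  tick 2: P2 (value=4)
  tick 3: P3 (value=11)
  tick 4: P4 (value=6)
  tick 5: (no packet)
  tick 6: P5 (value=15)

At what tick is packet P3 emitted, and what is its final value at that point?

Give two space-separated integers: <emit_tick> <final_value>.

Answer: 7 0

Derivation:
Tick 1: [PARSE:P1(v=14,ok=F), VALIDATE:-, TRANSFORM:-, EMIT:-] out:-; in:P1
Tick 2: [PARSE:P2(v=4,ok=F), VALIDATE:P1(v=14,ok=F), TRANSFORM:-, EMIT:-] out:-; in:P2
Tick 3: [PARSE:P3(v=11,ok=F), VALIDATE:P2(v=4,ok=T), TRANSFORM:P1(v=0,ok=F), EMIT:-] out:-; in:P3
Tick 4: [PARSE:P4(v=6,ok=F), VALIDATE:P3(v=11,ok=F), TRANSFORM:P2(v=8,ok=T), EMIT:P1(v=0,ok=F)] out:-; in:P4
Tick 5: [PARSE:-, VALIDATE:P4(v=6,ok=T), TRANSFORM:P3(v=0,ok=F), EMIT:P2(v=8,ok=T)] out:P1(v=0); in:-
Tick 6: [PARSE:P5(v=15,ok=F), VALIDATE:-, TRANSFORM:P4(v=12,ok=T), EMIT:P3(v=0,ok=F)] out:P2(v=8); in:P5
Tick 7: [PARSE:-, VALIDATE:P5(v=15,ok=F), TRANSFORM:-, EMIT:P4(v=12,ok=T)] out:P3(v=0); in:-
Tick 8: [PARSE:-, VALIDATE:-, TRANSFORM:P5(v=0,ok=F), EMIT:-] out:P4(v=12); in:-
Tick 9: [PARSE:-, VALIDATE:-, TRANSFORM:-, EMIT:P5(v=0,ok=F)] out:-; in:-
Tick 10: [PARSE:-, VALIDATE:-, TRANSFORM:-, EMIT:-] out:P5(v=0); in:-
P3: arrives tick 3, valid=False (id=3, id%2=1), emit tick 7, final value 0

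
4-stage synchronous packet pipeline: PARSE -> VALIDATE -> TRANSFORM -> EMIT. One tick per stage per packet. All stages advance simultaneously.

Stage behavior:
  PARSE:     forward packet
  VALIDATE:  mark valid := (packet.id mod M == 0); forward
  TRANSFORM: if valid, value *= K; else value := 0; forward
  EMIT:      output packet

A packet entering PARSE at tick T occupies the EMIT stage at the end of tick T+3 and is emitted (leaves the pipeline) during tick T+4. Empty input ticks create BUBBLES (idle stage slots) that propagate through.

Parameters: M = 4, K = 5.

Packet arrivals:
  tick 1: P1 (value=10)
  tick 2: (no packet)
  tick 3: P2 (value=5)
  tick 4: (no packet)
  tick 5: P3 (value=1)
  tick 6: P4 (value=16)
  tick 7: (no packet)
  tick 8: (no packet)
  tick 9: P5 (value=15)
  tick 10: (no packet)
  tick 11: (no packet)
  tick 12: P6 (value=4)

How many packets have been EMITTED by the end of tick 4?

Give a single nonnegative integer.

Tick 1: [PARSE:P1(v=10,ok=F), VALIDATE:-, TRANSFORM:-, EMIT:-] out:-; in:P1
Tick 2: [PARSE:-, VALIDATE:P1(v=10,ok=F), TRANSFORM:-, EMIT:-] out:-; in:-
Tick 3: [PARSE:P2(v=5,ok=F), VALIDATE:-, TRANSFORM:P1(v=0,ok=F), EMIT:-] out:-; in:P2
Tick 4: [PARSE:-, VALIDATE:P2(v=5,ok=F), TRANSFORM:-, EMIT:P1(v=0,ok=F)] out:-; in:-
Emitted by tick 4: []

Answer: 0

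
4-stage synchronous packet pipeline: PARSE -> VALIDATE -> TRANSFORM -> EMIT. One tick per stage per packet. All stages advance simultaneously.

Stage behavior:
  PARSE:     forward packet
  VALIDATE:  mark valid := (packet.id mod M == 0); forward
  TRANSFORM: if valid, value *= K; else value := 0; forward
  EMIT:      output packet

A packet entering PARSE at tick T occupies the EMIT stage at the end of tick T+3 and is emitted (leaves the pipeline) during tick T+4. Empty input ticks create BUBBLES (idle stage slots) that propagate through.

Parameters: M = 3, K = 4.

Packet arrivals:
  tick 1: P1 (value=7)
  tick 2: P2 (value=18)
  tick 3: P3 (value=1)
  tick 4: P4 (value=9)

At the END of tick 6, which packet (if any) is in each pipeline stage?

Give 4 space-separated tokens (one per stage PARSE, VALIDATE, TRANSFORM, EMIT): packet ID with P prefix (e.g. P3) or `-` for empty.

Answer: - - P4 P3

Derivation:
Tick 1: [PARSE:P1(v=7,ok=F), VALIDATE:-, TRANSFORM:-, EMIT:-] out:-; in:P1
Tick 2: [PARSE:P2(v=18,ok=F), VALIDATE:P1(v=7,ok=F), TRANSFORM:-, EMIT:-] out:-; in:P2
Tick 3: [PARSE:P3(v=1,ok=F), VALIDATE:P2(v=18,ok=F), TRANSFORM:P1(v=0,ok=F), EMIT:-] out:-; in:P3
Tick 4: [PARSE:P4(v=9,ok=F), VALIDATE:P3(v=1,ok=T), TRANSFORM:P2(v=0,ok=F), EMIT:P1(v=0,ok=F)] out:-; in:P4
Tick 5: [PARSE:-, VALIDATE:P4(v=9,ok=F), TRANSFORM:P3(v=4,ok=T), EMIT:P2(v=0,ok=F)] out:P1(v=0); in:-
Tick 6: [PARSE:-, VALIDATE:-, TRANSFORM:P4(v=0,ok=F), EMIT:P3(v=4,ok=T)] out:P2(v=0); in:-
At end of tick 6: ['-', '-', 'P4', 'P3']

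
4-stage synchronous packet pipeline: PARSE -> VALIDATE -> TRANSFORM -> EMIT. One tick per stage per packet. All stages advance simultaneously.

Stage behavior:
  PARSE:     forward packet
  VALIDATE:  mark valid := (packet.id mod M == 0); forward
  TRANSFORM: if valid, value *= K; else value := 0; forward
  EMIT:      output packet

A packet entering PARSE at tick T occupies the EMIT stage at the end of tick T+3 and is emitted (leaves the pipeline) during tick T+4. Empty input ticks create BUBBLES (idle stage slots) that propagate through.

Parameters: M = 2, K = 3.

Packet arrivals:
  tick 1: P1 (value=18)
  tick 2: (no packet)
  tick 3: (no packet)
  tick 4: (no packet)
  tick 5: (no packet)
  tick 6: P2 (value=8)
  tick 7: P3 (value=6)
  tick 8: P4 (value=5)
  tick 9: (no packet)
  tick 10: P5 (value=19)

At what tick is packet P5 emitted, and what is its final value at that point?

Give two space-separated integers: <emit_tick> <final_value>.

Tick 1: [PARSE:P1(v=18,ok=F), VALIDATE:-, TRANSFORM:-, EMIT:-] out:-; in:P1
Tick 2: [PARSE:-, VALIDATE:P1(v=18,ok=F), TRANSFORM:-, EMIT:-] out:-; in:-
Tick 3: [PARSE:-, VALIDATE:-, TRANSFORM:P1(v=0,ok=F), EMIT:-] out:-; in:-
Tick 4: [PARSE:-, VALIDATE:-, TRANSFORM:-, EMIT:P1(v=0,ok=F)] out:-; in:-
Tick 5: [PARSE:-, VALIDATE:-, TRANSFORM:-, EMIT:-] out:P1(v=0); in:-
Tick 6: [PARSE:P2(v=8,ok=F), VALIDATE:-, TRANSFORM:-, EMIT:-] out:-; in:P2
Tick 7: [PARSE:P3(v=6,ok=F), VALIDATE:P2(v=8,ok=T), TRANSFORM:-, EMIT:-] out:-; in:P3
Tick 8: [PARSE:P4(v=5,ok=F), VALIDATE:P3(v=6,ok=F), TRANSFORM:P2(v=24,ok=T), EMIT:-] out:-; in:P4
Tick 9: [PARSE:-, VALIDATE:P4(v=5,ok=T), TRANSFORM:P3(v=0,ok=F), EMIT:P2(v=24,ok=T)] out:-; in:-
Tick 10: [PARSE:P5(v=19,ok=F), VALIDATE:-, TRANSFORM:P4(v=15,ok=T), EMIT:P3(v=0,ok=F)] out:P2(v=24); in:P5
Tick 11: [PARSE:-, VALIDATE:P5(v=19,ok=F), TRANSFORM:-, EMIT:P4(v=15,ok=T)] out:P3(v=0); in:-
Tick 12: [PARSE:-, VALIDATE:-, TRANSFORM:P5(v=0,ok=F), EMIT:-] out:P4(v=15); in:-
Tick 13: [PARSE:-, VALIDATE:-, TRANSFORM:-, EMIT:P5(v=0,ok=F)] out:-; in:-
Tick 14: [PARSE:-, VALIDATE:-, TRANSFORM:-, EMIT:-] out:P5(v=0); in:-
P5: arrives tick 10, valid=False (id=5, id%2=1), emit tick 14, final value 0

Answer: 14 0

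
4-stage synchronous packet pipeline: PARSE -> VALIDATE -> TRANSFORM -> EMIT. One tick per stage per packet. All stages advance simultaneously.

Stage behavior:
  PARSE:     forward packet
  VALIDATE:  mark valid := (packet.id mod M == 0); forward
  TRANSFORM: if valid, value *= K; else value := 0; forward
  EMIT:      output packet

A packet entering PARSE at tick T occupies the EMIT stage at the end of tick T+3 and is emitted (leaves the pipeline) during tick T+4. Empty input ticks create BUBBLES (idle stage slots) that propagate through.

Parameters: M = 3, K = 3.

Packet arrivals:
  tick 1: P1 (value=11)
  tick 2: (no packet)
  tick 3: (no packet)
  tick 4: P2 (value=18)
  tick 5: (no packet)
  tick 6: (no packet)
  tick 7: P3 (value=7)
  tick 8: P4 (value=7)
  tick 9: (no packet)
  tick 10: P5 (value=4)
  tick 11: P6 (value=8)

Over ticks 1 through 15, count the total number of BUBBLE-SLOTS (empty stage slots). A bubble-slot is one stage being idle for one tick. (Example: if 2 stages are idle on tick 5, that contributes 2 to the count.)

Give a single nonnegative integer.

Answer: 36

Derivation:
Tick 1: [PARSE:P1(v=11,ok=F), VALIDATE:-, TRANSFORM:-, EMIT:-] out:-; bubbles=3
Tick 2: [PARSE:-, VALIDATE:P1(v=11,ok=F), TRANSFORM:-, EMIT:-] out:-; bubbles=3
Tick 3: [PARSE:-, VALIDATE:-, TRANSFORM:P1(v=0,ok=F), EMIT:-] out:-; bubbles=3
Tick 4: [PARSE:P2(v=18,ok=F), VALIDATE:-, TRANSFORM:-, EMIT:P1(v=0,ok=F)] out:-; bubbles=2
Tick 5: [PARSE:-, VALIDATE:P2(v=18,ok=F), TRANSFORM:-, EMIT:-] out:P1(v=0); bubbles=3
Tick 6: [PARSE:-, VALIDATE:-, TRANSFORM:P2(v=0,ok=F), EMIT:-] out:-; bubbles=3
Tick 7: [PARSE:P3(v=7,ok=F), VALIDATE:-, TRANSFORM:-, EMIT:P2(v=0,ok=F)] out:-; bubbles=2
Tick 8: [PARSE:P4(v=7,ok=F), VALIDATE:P3(v=7,ok=T), TRANSFORM:-, EMIT:-] out:P2(v=0); bubbles=2
Tick 9: [PARSE:-, VALIDATE:P4(v=7,ok=F), TRANSFORM:P3(v=21,ok=T), EMIT:-] out:-; bubbles=2
Tick 10: [PARSE:P5(v=4,ok=F), VALIDATE:-, TRANSFORM:P4(v=0,ok=F), EMIT:P3(v=21,ok=T)] out:-; bubbles=1
Tick 11: [PARSE:P6(v=8,ok=F), VALIDATE:P5(v=4,ok=F), TRANSFORM:-, EMIT:P4(v=0,ok=F)] out:P3(v=21); bubbles=1
Tick 12: [PARSE:-, VALIDATE:P6(v=8,ok=T), TRANSFORM:P5(v=0,ok=F), EMIT:-] out:P4(v=0); bubbles=2
Tick 13: [PARSE:-, VALIDATE:-, TRANSFORM:P6(v=24,ok=T), EMIT:P5(v=0,ok=F)] out:-; bubbles=2
Tick 14: [PARSE:-, VALIDATE:-, TRANSFORM:-, EMIT:P6(v=24,ok=T)] out:P5(v=0); bubbles=3
Tick 15: [PARSE:-, VALIDATE:-, TRANSFORM:-, EMIT:-] out:P6(v=24); bubbles=4
Total bubble-slots: 36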